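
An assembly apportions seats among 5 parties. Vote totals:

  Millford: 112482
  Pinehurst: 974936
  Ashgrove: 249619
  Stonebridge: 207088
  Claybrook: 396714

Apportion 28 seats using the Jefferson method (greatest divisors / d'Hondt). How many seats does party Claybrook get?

6

Standard divisor 1940839/28 ≈ 69315.679; standard quotas: Millford 1.623, Pinehurst 14.065, Ashgrove 3.601, Stonebridge 2.988, Claybrook 5.723.
Rounding down gives 1, 14, 3, 2, 5 = 25 seats, so the divisor must be adjusted.
With modified divisor 63700: modified quotas Millford 1.766, Pinehurst 15.305, Ashgrove 3.919, Stonebridge 3.251, Claybrook 6.228.
Rounding down: Millford 1, Pinehurst 15, Ashgrove 3, Stonebridge 3, Claybrook 6 (total 28).
Claybrook receives 6.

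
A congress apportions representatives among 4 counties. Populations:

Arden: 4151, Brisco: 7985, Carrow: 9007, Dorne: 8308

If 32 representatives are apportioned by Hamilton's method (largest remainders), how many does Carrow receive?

The standard divisor is 29451/32 ≈ 920.344.
Standard quotas: Arden 4.5103, Brisco 8.6761, Carrow 9.7866, Dorne 9.0271.
Lower quotas: Arden 4, Brisco 8, Carrow 9, Dorne 9 (sum 30, leaving 2 seats).
Remainders in descending order: Carrow 0.7866, Brisco 0.6761, Arden 0.5103, Dorne 0.0271.
The surplus seats go to Carrow, Brisco.
Carrow receives 10.

10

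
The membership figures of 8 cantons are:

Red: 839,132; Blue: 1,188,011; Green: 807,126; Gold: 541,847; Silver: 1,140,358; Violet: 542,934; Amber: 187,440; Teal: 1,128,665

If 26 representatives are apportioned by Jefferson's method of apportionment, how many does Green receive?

Standard divisor 6375513/26 ≈ 245212.038; standard quotas: Red 3.422, Blue 4.845, Green 3.292, Gold 2.210, Silver 4.650, Violet 2.214, Amber 0.764, Teal 4.603.
Rounding down gives 3, 4, 3, 2, 4, 2, 0, 4 = 22 seats, so the divisor must be adjusted.
With modified divisor 205800: modified quotas Red 4.077, Blue 5.773, Green 3.922, Gold 2.633, Silver 5.541, Violet 2.638, Amber 0.911, Teal 5.484.
Rounding down: Red 4, Blue 5, Green 3, Gold 2, Silver 5, Violet 2, Amber 0, Teal 5 (total 26).
Green receives 3.

3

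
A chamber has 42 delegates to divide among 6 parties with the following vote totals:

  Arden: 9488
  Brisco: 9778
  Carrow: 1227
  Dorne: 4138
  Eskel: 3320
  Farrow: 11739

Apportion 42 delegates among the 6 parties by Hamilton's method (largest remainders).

Standard divisor: 39690 ÷ 42 = 945.
Standard quotas: Arden 10.0402, Brisco 10.3471, Carrow 1.2984, Dorne 4.3788, Eskel 3.5132, Farrow 12.4222.
Lower quotas: Arden 10, Brisco 10, Carrow 1, Dorne 4, Eskel 3, Farrow 12 (sum 40, leaving 2 seats).
Remainders in descending order: Eskel 0.5132, Farrow 0.4222, Dorne 0.3788, Brisco 0.3471, Carrow 0.2984, Arden 0.0402.
The surplus seats go to Eskel, Farrow.

Arden 10, Brisco 10, Carrow 1, Dorne 4, Eskel 4, Farrow 13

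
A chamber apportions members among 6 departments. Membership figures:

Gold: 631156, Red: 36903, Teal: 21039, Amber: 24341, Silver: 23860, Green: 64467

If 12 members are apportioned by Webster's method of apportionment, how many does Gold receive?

10

Standard divisor 801766/12 ≈ 66813.833; standard quotas: Gold 9.446, Red 0.552, Teal 0.315, Amber 0.364, Silver 0.357, Green 0.965.
Rounding to the nearest integer gives 9, 1, 0, 0, 0, 1 = 11 seats, so the divisor must be adjusted.
With modified divisor 63300: modified quotas Gold 9.971, Red 0.583, Teal 0.332, Amber 0.385, Silver 0.377, Green 1.018.
Rounding to the nearest integer: Gold 10, Red 1, Teal 0, Amber 0, Silver 0, Green 1 (total 12).
Gold receives 10.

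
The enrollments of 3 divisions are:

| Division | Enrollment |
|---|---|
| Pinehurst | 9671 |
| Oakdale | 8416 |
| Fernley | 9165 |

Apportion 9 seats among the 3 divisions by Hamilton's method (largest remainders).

Pinehurst=3, Oakdale=3, Fernley=3

The standard divisor is 27252/9 = 3028.
Standard quotas: Pinehurst 3.1939, Oakdale 2.7794, Fernley 3.0268.
Lower quotas: Pinehurst 3, Oakdale 2, Fernley 3 (sum 8, leaving 1 seat).
Remainders in descending order: Oakdale 0.7794, Pinehurst 0.1939, Fernley 0.0268.
The surplus seat goes to Oakdale.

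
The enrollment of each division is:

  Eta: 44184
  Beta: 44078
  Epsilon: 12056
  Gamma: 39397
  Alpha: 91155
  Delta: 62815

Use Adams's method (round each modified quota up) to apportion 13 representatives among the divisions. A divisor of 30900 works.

Eta=2, Beta=2, Epsilon=1, Gamma=2, Alpha=3, Delta=3

With modified divisor 30900: modified quotas Eta 1.430, Beta 1.426, Epsilon 0.390, Gamma 1.275, Alpha 2.950, Delta 2.033.
Rounding up: Eta 2, Beta 2, Epsilon 1, Gamma 2, Alpha 3, Delta 3 (total 13).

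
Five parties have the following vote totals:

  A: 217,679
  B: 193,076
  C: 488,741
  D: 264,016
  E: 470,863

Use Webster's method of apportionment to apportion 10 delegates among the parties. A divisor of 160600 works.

With modified divisor 160600: modified quotas A 1.355, B 1.202, C 3.043, D 1.644, E 2.932.
Rounding to the nearest integer: A 1, B 1, C 3, D 2, E 3 (total 10).

A=1, B=1, C=3, D=2, E=3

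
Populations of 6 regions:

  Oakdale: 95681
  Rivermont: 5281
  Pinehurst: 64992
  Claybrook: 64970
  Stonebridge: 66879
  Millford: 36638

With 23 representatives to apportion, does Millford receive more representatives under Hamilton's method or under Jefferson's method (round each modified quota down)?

Hamilton

Hamilton: Oakdale 7, Rivermont 0, Pinehurst 4, Claybrook 4, Stonebridge 5, Millford 3.
Jefferson: Oakdale 7, Rivermont 0, Pinehurst 5, Claybrook 4, Stonebridge 5, Millford 2.
Millford gets 3 under Hamilton and 2 under Jefferson.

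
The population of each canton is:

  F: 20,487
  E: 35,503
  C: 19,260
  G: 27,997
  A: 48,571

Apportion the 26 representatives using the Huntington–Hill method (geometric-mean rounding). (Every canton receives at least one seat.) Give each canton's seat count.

With divisor 5819: modified quotas F 3.521, E 6.101, C 3.310, G 4.811, A 8.347.
Geometric-mean thresholds: F √(3·4)=3.464, E √(6·7)=6.481, C √(3·4)=3.464, G √(4·5)=4.472, A √(8·9)=8.485.
Each quota rounded against its threshold gives F 4, E 6, C 3, G 5, A 8 (total 26).

F: 4, E: 6, C: 3, G: 5, A: 8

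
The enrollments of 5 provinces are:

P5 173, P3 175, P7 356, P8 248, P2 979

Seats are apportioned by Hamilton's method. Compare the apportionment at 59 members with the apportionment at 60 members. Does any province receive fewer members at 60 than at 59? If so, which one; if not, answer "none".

At 59 seats: P5 5, P3 5, P7 11, P8 8, P2 30.
At 60 seats: P5 5, P3 6, P7 11, P8 8, P2 30.
No province's allocation decreased.

none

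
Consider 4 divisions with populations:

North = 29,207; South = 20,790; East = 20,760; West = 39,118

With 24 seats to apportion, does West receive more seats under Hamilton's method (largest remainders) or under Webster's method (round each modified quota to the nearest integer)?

Hamilton

Hamilton: North 6, South 5, East 4, West 9.
Webster: North 6, South 5, East 5, West 8.
West gets 9 under Hamilton and 8 under Webster.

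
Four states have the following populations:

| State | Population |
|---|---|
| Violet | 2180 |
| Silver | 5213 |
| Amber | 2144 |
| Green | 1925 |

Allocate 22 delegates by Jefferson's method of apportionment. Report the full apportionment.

Violet: 4, Silver: 10, Amber: 4, Green: 4

Standard divisor 11462/22 ≈ 521; standard quotas: Violet 4.184, Silver 10.006, Amber 4.115, Green 3.695.
Rounding down gives 4, 10, 4, 3 = 21 seats, so the divisor must be adjusted.
With modified divisor 478: modified quotas Violet 4.561, Silver 10.906, Amber 4.485, Green 4.027.
Rounding down: Violet 4, Silver 10, Amber 4, Green 4 (total 22).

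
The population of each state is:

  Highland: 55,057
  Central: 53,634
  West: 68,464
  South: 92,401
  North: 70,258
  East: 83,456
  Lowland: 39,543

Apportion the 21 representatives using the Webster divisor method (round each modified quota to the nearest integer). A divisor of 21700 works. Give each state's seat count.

With modified divisor 21700: modified quotas Highland 2.537, Central 2.472, West 3.155, South 4.258, North 3.238, East 3.846, Lowland 1.822.
Rounding to the nearest integer: Highland 3, Central 2, West 3, South 4, North 3, East 4, Lowland 2 (total 21).

Highland=3, Central=2, West=3, South=4, North=3, East=4, Lowland=2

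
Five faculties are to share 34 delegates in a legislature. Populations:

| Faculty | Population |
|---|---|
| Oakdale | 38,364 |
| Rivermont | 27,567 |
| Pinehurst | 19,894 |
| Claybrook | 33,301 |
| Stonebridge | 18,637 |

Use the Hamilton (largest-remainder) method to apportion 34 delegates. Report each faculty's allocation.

Oakdale=9; Rivermont=7; Pinehurst=5; Claybrook=8; Stonebridge=5

The standard divisor is 137763/34 ≈ 4051.853.
Standard quotas: Oakdale 9.4683, Rivermont 6.8036, Pinehurst 4.9099, Claybrook 8.2187, Stonebridge 4.5996.
Lower quotas: Oakdale 9, Rivermont 6, Pinehurst 4, Claybrook 8, Stonebridge 4 (sum 31, leaving 3 seats).
Remainders in descending order: Pinehurst 0.9099, Rivermont 0.8036, Stonebridge 0.5996, Oakdale 0.4683, Claybrook 0.2187.
Largest remainders: Pinehurst, Rivermont, Stonebridge receive the extra seats.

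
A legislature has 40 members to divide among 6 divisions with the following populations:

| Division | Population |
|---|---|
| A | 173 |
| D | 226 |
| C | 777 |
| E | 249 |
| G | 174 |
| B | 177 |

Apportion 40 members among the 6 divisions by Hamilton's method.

A: 4, D: 5, C: 17, E: 6, G: 4, B: 4

The standard divisor is 1776/40 ≈ 44.4.
Standard quotas: A 3.896, D 5.090, C 17.500, E 5.608, G 3.919, B 3.986.
Lower quotas: A 3, D 5, C 17, E 5, G 3, B 3 (sum 36, leaving 4 seats).
Remainders in descending order: B 0.986, G 0.919, A 0.896, E 0.608, C 0.500, D 0.090.
Largest remainders: B, G, A, E receive the extra seats.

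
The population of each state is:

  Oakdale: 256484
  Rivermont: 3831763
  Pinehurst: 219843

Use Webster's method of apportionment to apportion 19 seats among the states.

Standard divisor 4308090/19 ≈ 226741.579; standard quotas: Oakdale 1.131, Rivermont 16.899, Pinehurst 0.970.
Rounding to the nearest integer gives Oakdale 1, Rivermont 17, Pinehurst 1 — total 19, matching the house size, so no adjustment is needed.

Oakdale 1, Rivermont 17, Pinehurst 1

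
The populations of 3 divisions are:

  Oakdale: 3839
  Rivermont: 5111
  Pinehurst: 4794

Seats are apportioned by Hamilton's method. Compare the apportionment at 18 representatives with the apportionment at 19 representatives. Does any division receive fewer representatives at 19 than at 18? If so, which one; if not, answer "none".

none

At 18 seats: Oakdale 5, Rivermont 7, Pinehurst 6.
At 19 seats: Oakdale 5, Rivermont 7, Pinehurst 7.
No division's allocation decreased.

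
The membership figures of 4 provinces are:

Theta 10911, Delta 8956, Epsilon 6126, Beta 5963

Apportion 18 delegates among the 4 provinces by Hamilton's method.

The standard divisor is 31956/18 ≈ 1775.333.
Standard quotas: Theta 6.1459, Delta 5.0447, Epsilon 3.4506, Beta 3.3588.
Lower quotas: Theta 6, Delta 5, Epsilon 3, Beta 3 (sum 17, leaving 1 seat).
Remainders in descending order: Epsilon 0.4506, Beta 0.3588, Theta 0.1459, Delta 0.0447.
The surplus seat goes to Epsilon.

Theta 6, Delta 5, Epsilon 4, Beta 3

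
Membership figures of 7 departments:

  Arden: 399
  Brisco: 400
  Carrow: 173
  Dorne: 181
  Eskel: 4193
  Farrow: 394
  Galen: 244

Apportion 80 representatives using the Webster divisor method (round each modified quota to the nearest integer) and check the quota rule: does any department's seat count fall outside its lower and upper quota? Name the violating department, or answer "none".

Eskel

Standard quotas: Arden 5.334, Brisco 5.348, Carrow 2.313, Dorne 2.420, Eskel 56.056, Farrow 5.267, Galen 3.262.
Webster allocation: Arden 5, Brisco 5, Carrow 2, Dorne 2, Eskel 58, Farrow 5, Galen 3.
Eskel has quota 56.056 (lower 56, upper 57) but receives 58 — outside the quota interval.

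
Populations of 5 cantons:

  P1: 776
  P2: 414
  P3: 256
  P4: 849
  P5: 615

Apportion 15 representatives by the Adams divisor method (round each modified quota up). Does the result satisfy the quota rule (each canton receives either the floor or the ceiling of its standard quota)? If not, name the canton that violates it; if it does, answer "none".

none

Standard quotas: P1 4.000, P2 2.134, P3 1.320, P4 4.376, P5 3.170.
Adams allocation: P1 4, P2 2, P3 2, P4 4, P5 3.
Every allocation lies between the lower and upper quota.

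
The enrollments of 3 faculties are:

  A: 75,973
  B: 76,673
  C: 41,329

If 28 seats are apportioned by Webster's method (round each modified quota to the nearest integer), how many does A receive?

11

Standard divisor 193975/28 ≈ 6927.679; standard quotas: A 10.967, B 11.068, C 5.966.
Rounding to the nearest integer gives A 11, B 11, C 6 — total 28, matching the house size, so no adjustment is needed.
A receives 11.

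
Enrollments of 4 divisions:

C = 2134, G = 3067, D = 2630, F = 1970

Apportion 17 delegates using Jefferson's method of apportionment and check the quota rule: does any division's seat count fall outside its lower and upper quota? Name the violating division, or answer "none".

none

Standard quotas: C 3.701, G 5.320, D 4.562, F 3.417.
Jefferson allocation: C 4, G 5, D 5, F 3.
Every allocation lies between the lower and upper quota.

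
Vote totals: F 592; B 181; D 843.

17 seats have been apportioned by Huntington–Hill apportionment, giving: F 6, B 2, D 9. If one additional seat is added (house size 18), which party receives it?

F

Priority for the next seat is population ÷ (√(s·(s+1))).
Priorities: F 91.348, B 73.893, D 88.860.
Highest priority: F.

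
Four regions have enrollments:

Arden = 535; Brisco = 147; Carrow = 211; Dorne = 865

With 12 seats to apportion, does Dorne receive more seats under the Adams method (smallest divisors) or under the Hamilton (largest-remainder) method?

Hamilton

Adams: Arden 4, Brisco 1, Carrow 2, Dorne 5.
Hamilton: Arden 4, Brisco 1, Carrow 1, Dorne 6.
Dorne gets 5 under Adams and 6 under Hamilton.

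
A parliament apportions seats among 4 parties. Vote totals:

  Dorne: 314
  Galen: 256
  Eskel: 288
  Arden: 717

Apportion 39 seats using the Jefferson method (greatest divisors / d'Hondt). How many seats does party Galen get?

Standard divisor 1575/39 ≈ 40.385; standard quotas: Dorne 7.775, Galen 6.339, Eskel 7.131, Arden 17.754.
Rounding down gives 7, 6, 7, 17 = 37 seats, so the divisor must be adjusted.
With modified divisor 38: modified quotas Dorne 8.263, Galen 6.737, Eskel 7.579, Arden 18.868.
Rounding down: Dorne 8, Galen 6, Eskel 7, Arden 18 (total 39).
Galen receives 6.

6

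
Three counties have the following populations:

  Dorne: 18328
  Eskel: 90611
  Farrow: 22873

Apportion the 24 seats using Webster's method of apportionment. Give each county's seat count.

Dorne 3, Eskel 17, Farrow 4

Standard divisor 131812/24 ≈ 5492.167; standard quotas: Dorne 3.337, Eskel 16.498, Farrow 4.165.
Rounding to the nearest integer gives 3, 16, 4 = 23 seats, so the divisor must be adjusted.
With modified divisor 5400: modified quotas Dorne 3.394, Eskel 16.780, Farrow 4.236.
Rounding to the nearest integer: Dorne 3, Eskel 17, Farrow 4 (total 24).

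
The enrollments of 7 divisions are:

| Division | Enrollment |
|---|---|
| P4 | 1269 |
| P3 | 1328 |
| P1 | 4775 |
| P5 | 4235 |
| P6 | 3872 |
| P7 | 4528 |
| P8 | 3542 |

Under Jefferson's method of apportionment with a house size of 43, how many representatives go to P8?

7

Standard divisor 23549/43 ≈ 547.651; standard quotas: P4 2.317, P3 2.425, P1 8.719, P5 7.733, P6 7.070, P7 8.268, P8 6.468.
Rounding down gives 2, 2, 8, 7, 7, 8, 6 = 40 seats, so the divisor must be adjusted.
With modified divisor 504.56: modified quotas P4 2.515, P3 2.632, P1 9.464, P5 8.393, P6 7.674, P7 8.974, P8 7.020.
Rounding down: P4 2, P3 2, P1 9, P5 8, P6 7, P7 8, P8 7 (total 43).
P8 receives 7.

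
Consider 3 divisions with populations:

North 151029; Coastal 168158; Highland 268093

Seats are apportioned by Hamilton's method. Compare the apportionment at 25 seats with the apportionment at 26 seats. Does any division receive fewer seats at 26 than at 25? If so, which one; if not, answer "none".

none

At 25 seats: North 7, Coastal 7, Highland 11.
At 26 seats: North 7, Coastal 7, Highland 12.
No division's allocation decreased.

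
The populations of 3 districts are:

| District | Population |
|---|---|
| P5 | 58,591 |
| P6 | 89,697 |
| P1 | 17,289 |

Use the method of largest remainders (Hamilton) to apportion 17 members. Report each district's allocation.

The standard divisor is 165577/17 ≈ 9739.824.
Standard quotas: P5 6.0156, P6 9.2093, P1 1.7751.
Lower quotas: P5 6, P6 9, P1 1 (sum 16, leaving 1 seat).
Remainders in descending order: P1 0.7751, P6 0.2093, P5 0.0156.
Largest remainder: P1 receives the extra seat.

P5=6, P6=9, P1=2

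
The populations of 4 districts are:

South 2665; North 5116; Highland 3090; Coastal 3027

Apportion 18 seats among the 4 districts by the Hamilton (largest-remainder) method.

Total 13898; standard divisor 13898/18 ≈ 772.111.
Standard quotas: South 3.4516, North 6.6260, Highland 4.0020, Coastal 3.9204.
Lower quotas: South 3, North 6, Highland 4, Coastal 3 (sum 16, leaving 2 seats).
Remainders in descending order: Coastal 0.9204, North 0.6260, South 0.4516, Highland 0.0020.
Largest remainders: Coastal, North receive the extra seats.

South: 3; North: 7; Highland: 4; Coastal: 4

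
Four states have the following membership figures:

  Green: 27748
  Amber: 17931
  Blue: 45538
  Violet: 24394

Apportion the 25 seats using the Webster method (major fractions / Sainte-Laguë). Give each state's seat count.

Green=6, Amber=4, Blue=10, Violet=5

Standard divisor 115611/25 ≈ 4624.44; standard quotas: Green 6.000, Amber 3.877, Blue 9.847, Violet 5.275.
Rounding to the nearest integer gives Green 6, Amber 4, Blue 10, Violet 5 — total 25, matching the house size, so no adjustment is needed.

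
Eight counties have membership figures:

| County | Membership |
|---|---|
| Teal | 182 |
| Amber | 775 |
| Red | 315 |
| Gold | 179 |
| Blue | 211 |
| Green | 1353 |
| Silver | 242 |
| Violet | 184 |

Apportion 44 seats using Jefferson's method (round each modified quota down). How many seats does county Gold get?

Standard divisor 3441/44 ≈ 78.205; standard quotas: Teal 2.327, Amber 9.910, Red 4.028, Gold 2.289, Blue 2.698, Green 17.301, Silver 3.094, Violet 2.353.
Rounding down gives 2, 9, 4, 2, 2, 17, 3, 2 = 41 seats, so the divisor must be adjusted.
With modified divisor 71: modified quotas Teal 2.563, Amber 10.915, Red 4.437, Gold 2.521, Blue 2.972, Green 19.056, Silver 3.408, Violet 2.592.
Rounding down: Teal 2, Amber 10, Red 4, Gold 2, Blue 2, Green 19, Silver 3, Violet 2 (total 44).
Gold receives 2.

2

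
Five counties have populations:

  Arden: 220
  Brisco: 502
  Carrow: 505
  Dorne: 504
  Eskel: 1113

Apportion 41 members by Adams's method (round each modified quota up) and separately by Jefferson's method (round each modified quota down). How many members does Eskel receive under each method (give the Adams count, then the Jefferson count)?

16 and 17

Adams: Arden 4, Brisco 7, Carrow 7, Dorne 7, Eskel 16.
Jefferson: Arden 3, Brisco 7, Carrow 7, Dorne 7, Eskel 17.
Eskel gets 16 under Adams and 17 under Jefferson.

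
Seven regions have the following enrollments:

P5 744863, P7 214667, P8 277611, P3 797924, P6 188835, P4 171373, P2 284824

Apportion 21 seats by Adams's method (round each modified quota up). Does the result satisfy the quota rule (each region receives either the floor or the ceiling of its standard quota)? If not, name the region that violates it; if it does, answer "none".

Standard quotas: P5 5.836, P7 1.682, P8 2.175, P3 6.252, P6 1.480, P4 1.343, P2 2.232.
Adams allocation: P5 5, P7 2, P8 2, P3 6, P6 2, P4 2, P2 2.
Every allocation lies between the lower and upper quota.

none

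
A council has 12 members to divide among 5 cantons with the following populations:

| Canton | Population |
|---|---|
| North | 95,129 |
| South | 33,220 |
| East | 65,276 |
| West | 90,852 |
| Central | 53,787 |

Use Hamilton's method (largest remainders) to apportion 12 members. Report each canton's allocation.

North=4; South=1; East=2; West=3; Central=2

Total 338264; standard divisor 338264/12 ≈ 28188.667.
Standard quotas: North 3.3747, South 1.1785, East 2.3157, West 3.2230, Central 1.9081.
Lower quotas: North 3, South 1, East 2, West 3, Central 1 (sum 10, leaving 2 seats).
Remainders in descending order: Central 0.9081, North 0.3747, East 0.3157, West 0.2230, South 0.1785.
The surplus seats go to Central, North.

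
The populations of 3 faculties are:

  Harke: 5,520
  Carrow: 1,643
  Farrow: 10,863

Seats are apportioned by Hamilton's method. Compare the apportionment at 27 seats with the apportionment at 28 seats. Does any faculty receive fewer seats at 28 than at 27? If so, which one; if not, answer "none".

At 27 seats: Harke 8, Carrow 3, Farrow 16.
At 28 seats: Harke 9, Carrow 2, Farrow 17.
Carrow drops from 3 to 2.

Carrow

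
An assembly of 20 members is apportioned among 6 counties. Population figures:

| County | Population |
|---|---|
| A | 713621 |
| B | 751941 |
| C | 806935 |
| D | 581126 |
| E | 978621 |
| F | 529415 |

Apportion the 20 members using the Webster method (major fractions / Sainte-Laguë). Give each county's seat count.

A=3, B=3, C=4, D=3, E=5, F=2

Standard divisor 4361659/20 ≈ 218082.95; standard quotas: A 3.272, B 3.448, C 3.700, D 2.665, E 4.487, F 2.428.
Rounding to the nearest integer gives 3, 3, 4, 3, 4, 2 = 19 seats, so the divisor must be adjusted.
With modified divisor 216200: modified quotas A 3.301, B 3.478, C 3.732, D 2.688, E 4.526, F 2.449.
Rounding to the nearest integer: A 3, B 3, C 4, D 3, E 5, F 2 (total 20).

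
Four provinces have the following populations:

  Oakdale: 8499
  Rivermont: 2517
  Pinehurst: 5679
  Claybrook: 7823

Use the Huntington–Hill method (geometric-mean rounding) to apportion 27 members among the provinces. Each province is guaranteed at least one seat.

With divisor 909: modified quotas Oakdale 9.350, Rivermont 2.769, Pinehurst 6.248, Claybrook 8.606.
Geometric-mean thresholds: Oakdale √(9·10)=9.487, Rivermont √(2·3)=2.449, Pinehurst √(6·7)=6.481, Claybrook √(8·9)=8.485.
Each quota rounded against its threshold gives Oakdale 9, Rivermont 3, Pinehurst 6, Claybrook 9 (total 27).

Oakdale 9; Rivermont 3; Pinehurst 6; Claybrook 9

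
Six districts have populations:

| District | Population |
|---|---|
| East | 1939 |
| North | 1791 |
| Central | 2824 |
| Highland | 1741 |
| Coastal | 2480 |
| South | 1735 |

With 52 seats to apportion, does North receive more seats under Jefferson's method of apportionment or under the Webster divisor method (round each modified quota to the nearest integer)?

Jefferson: East 8, North 7, Central 12, Highland 7, Coastal 11, South 7.
Webster: East 8, North 8, Central 12, Highland 7, Coastal 10, South 7.
North gets 7 under Jefferson and 8 under Webster.

Webster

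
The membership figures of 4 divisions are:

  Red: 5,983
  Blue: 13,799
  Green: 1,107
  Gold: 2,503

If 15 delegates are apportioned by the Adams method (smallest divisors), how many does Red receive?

Standard divisor 23392/15 ≈ 1559.467; standard quotas: Red 3.837, Blue 8.849, Green 0.710, Gold 1.605.
Rounding up gives 4, 9, 1, 2 = 16 seats, so the divisor must be adjusted.
With modified divisor 1800: modified quotas Red 3.324, Blue 7.666, Green 0.615, Gold 1.391.
Rounding up: Red 4, Blue 8, Green 1, Gold 2 (total 15).
Red receives 4.

4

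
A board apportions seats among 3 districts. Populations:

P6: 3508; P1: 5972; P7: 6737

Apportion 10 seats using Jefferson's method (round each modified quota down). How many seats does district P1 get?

Standard divisor 16217/10 ≈ 1621.7; standard quotas: P6 2.163, P1 3.683, P7 4.154.
Rounding down gives 2, 3, 4 = 9 seats, so the divisor must be adjusted.
With modified divisor 1400: modified quotas P6 2.506, P1 4.266, P7 4.812.
Rounding down: P6 2, P1 4, P7 4 (total 10).
P1 receives 4.

4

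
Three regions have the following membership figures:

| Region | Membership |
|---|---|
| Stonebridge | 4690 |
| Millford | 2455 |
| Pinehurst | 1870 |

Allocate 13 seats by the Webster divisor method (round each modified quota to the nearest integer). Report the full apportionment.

Stonebridge: 7; Millford: 3; Pinehurst: 3

Standard divisor 9015/13 ≈ 693.462; standard quotas: Stonebridge 6.763, Millford 3.540, Pinehurst 2.697.
Rounding to the nearest integer gives 7, 4, 3 = 14 seats, so the divisor must be adjusted.
With modified divisor 710: modified quotas Stonebridge 6.606, Millford 3.458, Pinehurst 2.634.
Rounding to the nearest integer: Stonebridge 7, Millford 3, Pinehurst 3 (total 13).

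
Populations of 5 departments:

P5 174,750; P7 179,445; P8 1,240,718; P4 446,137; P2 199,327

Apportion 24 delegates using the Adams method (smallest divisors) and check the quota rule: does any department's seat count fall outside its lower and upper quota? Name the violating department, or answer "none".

Standard quotas: P5 1.872, P7 1.922, P8 13.291, P4 4.779, P2 2.135.
Adams allocation: P5 2, P7 2, P8 13, P4 5, P2 2.
Every allocation lies between the lower and upper quota.

none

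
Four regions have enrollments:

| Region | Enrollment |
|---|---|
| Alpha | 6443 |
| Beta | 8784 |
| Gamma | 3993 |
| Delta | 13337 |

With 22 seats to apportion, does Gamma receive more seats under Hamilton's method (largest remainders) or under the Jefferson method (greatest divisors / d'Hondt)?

Hamilton

Hamilton: Alpha 4, Beta 6, Gamma 3, Delta 9.
Jefferson: Alpha 4, Beta 6, Gamma 2, Delta 10.
Gamma gets 3 under Hamilton and 2 under Jefferson.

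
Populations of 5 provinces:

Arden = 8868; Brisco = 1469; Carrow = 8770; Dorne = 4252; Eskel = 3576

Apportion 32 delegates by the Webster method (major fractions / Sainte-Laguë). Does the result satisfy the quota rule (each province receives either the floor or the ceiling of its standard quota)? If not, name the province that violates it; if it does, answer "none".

none

Standard quotas: Arden 10.536, Brisco 1.745, Carrow 10.419, Dorne 5.052, Eskel 4.248.
Webster allocation: Arden 11, Brisco 2, Carrow 10, Dorne 5, Eskel 4.
Every allocation lies between the lower and upper quota.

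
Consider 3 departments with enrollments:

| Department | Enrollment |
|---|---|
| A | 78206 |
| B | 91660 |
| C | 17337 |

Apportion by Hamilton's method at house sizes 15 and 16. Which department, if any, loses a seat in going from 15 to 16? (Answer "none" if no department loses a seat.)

C

At 15 seats: A 6, B 7, C 2.
At 16 seats: A 7, B 8, C 1.
C drops from 2 to 1.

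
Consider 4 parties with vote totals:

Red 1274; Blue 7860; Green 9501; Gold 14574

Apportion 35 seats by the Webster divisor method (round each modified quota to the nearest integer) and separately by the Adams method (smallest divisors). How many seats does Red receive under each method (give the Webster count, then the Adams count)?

Webster: Red 1, Blue 8, Green 10, Gold 16.
Adams: Red 2, Blue 8, Green 10, Gold 15.
Red gets 1 under Webster and 2 under Adams.

1 and 2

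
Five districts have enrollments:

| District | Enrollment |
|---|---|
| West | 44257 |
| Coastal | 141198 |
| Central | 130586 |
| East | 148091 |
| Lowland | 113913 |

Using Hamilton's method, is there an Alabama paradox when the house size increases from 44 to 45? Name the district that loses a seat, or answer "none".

At 44 seats: West 3, Coastal 11, Central 10, East 11, Lowland 9.
At 45 seats: West 3, Coastal 11, Central 10, East 12, Lowland 9.
No district's allocation decreased.

none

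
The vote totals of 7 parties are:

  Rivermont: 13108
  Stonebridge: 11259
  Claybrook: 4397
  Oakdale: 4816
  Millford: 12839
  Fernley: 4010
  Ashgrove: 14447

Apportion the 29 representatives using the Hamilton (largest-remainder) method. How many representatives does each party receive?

Rivermont: 6, Stonebridge: 5, Claybrook: 2, Oakdale: 2, Millford: 6, Fernley: 2, Ashgrove: 6

Standard divisor: 64876 ÷ 29 ≈ 2237.103.
Standard quotas: Rivermont 5.8594, Stonebridge 5.0328, Claybrook 1.9655, Oakdale 2.1528, Millford 5.7391, Fernley 1.7925, Ashgrove 6.4579.
Lower quotas: Rivermont 5, Stonebridge 5, Claybrook 1, Oakdale 2, Millford 5, Fernley 1, Ashgrove 6 (sum 25, leaving 4 seats).
Remainders in descending order: Claybrook 0.9655, Rivermont 0.8594, Fernley 0.7925, Millford 0.7391, Ashgrove 0.4579, Oakdale 0.1528, Stonebridge 0.0328.
Largest remainders: Claybrook, Rivermont, Fernley, Millford receive the extra seats.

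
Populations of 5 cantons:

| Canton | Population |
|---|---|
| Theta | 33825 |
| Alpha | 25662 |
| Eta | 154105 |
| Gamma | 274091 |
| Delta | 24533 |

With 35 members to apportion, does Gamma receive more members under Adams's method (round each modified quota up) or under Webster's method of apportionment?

Adams: Theta 3, Alpha 2, Eta 10, Gamma 18, Delta 2.
Webster: Theta 2, Alpha 2, Eta 10, Gamma 19, Delta 2.
Gamma gets 18 under Adams and 19 under Webster.

Webster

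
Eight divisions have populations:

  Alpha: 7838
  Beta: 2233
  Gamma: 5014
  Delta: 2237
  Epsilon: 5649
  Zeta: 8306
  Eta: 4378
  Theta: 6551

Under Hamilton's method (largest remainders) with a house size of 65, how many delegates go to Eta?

The standard divisor is 42206/65 ≈ 649.323.
Standard quotas: Alpha 12.0710, Beta 3.4390, Gamma 7.7219, Delta 3.4451, Epsilon 8.6998, Zeta 12.7918, Eta 6.7424, Theta 10.0890.
Lower quotas: Alpha 12, Beta 3, Gamma 7, Delta 3, Epsilon 8, Zeta 12, Eta 6, Theta 10 (sum 61, leaving 4 seats).
Remainders in descending order: Zeta 0.7918, Eta 0.7424, Gamma 0.7219, Epsilon 0.6998, Delta 0.4451, Beta 0.4390, Theta 0.0890, Alpha 0.0710.
The surplus seats go to Zeta, Eta, Gamma, Epsilon.
Eta receives 7.

7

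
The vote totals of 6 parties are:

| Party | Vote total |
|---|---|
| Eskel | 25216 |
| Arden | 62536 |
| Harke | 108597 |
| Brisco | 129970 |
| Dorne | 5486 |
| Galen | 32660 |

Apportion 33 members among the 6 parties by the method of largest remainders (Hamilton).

Eskel=2; Arden=6; Harke=10; Brisco=12; Dorne=0; Galen=3

Standard divisor: 364465 ÷ 33 ≈ 11044.394.
Standard quotas: Eskel 2.2831, Arden 5.6622, Harke 9.8328, Brisco 11.7680, Dorne 0.4967, Galen 2.9572.
Lower quotas: Eskel 2, Arden 5, Harke 9, Brisco 11, Dorne 0, Galen 2 (sum 29, leaving 4 seats).
Remainders in descending order: Galen 0.9572, Harke 0.8328, Brisco 0.7680, Arden 0.6622, Dorne 0.4967, Eskel 0.2831.
The surplus seats go to Galen, Harke, Brisco, Arden.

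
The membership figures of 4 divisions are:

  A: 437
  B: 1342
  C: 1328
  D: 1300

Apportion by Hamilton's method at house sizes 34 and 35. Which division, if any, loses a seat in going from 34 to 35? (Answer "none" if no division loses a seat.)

At 34 seats: A 4, B 10, C 10, D 10.
At 35 seats: A 3, B 11, C 11, D 10.
A drops from 4 to 3.

A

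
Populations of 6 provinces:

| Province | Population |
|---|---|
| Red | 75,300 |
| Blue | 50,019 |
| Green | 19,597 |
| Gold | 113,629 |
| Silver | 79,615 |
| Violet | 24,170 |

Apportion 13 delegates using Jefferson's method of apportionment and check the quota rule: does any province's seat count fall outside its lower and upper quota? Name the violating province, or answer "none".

Standard quotas: Red 2.702, Blue 1.795, Green 0.703, Gold 4.077, Silver 2.856, Violet 0.867.
Jefferson allocation: Red 3, Blue 2, Green 0, Gold 4, Silver 3, Violet 1.
Every allocation lies between the lower and upper quota.

none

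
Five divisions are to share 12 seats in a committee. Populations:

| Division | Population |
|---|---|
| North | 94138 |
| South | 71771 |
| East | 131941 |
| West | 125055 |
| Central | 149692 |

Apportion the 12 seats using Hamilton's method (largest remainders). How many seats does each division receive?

Total 572597; standard divisor 572597/12 ≈ 47716.417.
Standard quotas: North 1.9729, South 1.5041, East 2.7651, West 2.6208, Central 3.1371.
Lower quotas: North 1, South 1, East 2, West 2, Central 3 (sum 9, leaving 3 seats).
Remainders in descending order: North 0.9729, East 0.7651, West 0.6208, South 0.5041, Central 0.1371.
The surplus seats go to North, East, West.

North=2, South=1, East=3, West=3, Central=3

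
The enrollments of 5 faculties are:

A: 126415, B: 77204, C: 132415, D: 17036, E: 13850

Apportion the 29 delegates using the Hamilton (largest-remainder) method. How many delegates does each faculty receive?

Total 366920; standard divisor 366920/29 ≈ 12652.414.
Standard quotas: A 9.9914, B 6.1019, C 10.4656, D 1.3465, E 1.0947.
Lower quotas: A 9, B 6, C 10, D 1, E 1 (sum 27, leaving 2 seats).
Remainders in descending order: A 0.9914, C 0.4656, D 0.3465, B 0.1019, E 0.0947.
Largest remainders: A, C receive the extra seats.

A 10; B 6; C 11; D 1; E 1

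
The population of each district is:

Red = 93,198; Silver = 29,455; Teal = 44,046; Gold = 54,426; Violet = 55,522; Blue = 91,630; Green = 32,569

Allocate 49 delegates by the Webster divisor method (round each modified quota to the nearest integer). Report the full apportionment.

Red 11, Silver 4, Teal 5, Gold 7, Violet 7, Blue 11, Green 4

Standard divisor 400846/49 ≈ 8180.531; standard quotas: Red 11.393, Silver 3.601, Teal 5.384, Gold 6.653, Violet 6.787, Blue 11.201, Green 3.981.
Rounding to the nearest integer gives Red 11, Silver 4, Teal 5, Gold 7, Violet 7, Blue 11, Green 4 — total 49, matching the house size, so no adjustment is needed.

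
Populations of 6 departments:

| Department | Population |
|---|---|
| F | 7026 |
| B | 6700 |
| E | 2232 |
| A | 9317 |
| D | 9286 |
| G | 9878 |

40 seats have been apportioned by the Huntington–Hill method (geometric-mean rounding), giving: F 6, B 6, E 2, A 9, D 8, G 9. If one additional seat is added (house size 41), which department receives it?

D

Priority for the next seat is population ÷ (√(s·(s+1))).
Priorities: F 1084.135, B 1033.832, E 911.210, A 982.098, D 1094.366, G 1041.233.
Highest priority: D.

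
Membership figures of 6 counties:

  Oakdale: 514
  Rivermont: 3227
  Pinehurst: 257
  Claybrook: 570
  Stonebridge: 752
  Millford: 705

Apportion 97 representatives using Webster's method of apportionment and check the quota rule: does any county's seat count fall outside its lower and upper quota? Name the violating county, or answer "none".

Standard quotas: Oakdale 8.275, Rivermont 51.953, Pinehurst 4.138, Claybrook 9.177, Stonebridge 12.107, Millford 11.350.
Webster allocation: Oakdale 8, Rivermont 53, Pinehurst 4, Claybrook 9, Stonebridge 12, Millford 11.
Rivermont has quota 51.953 (lower 51, upper 52) but receives 53 — outside the quota interval.

Rivermont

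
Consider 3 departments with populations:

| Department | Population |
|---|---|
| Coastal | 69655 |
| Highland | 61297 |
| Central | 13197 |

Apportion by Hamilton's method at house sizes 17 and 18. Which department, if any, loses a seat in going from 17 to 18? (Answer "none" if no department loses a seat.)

At 17 seats: Coastal 8, Highland 7, Central 2.
At 18 seats: Coastal 9, Highland 8, Central 1.
Central drops from 2 to 1.

Central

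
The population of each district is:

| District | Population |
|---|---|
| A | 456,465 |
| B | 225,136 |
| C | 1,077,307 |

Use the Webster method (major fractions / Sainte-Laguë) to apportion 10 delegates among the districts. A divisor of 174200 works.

A: 3; B: 1; C: 6

With modified divisor 174200: modified quotas A 2.620, B 1.292, C 6.184.
Rounding to the nearest integer: A 3, B 1, C 6 (total 10).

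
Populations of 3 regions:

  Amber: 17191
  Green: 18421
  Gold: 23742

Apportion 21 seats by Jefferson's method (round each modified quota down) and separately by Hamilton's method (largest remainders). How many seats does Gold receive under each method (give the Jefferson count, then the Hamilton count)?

9 and 8

Jefferson: Amber 6, Green 6, Gold 9.
Hamilton: Amber 6, Green 7, Gold 8.
Gold gets 9 under Jefferson and 8 under Hamilton.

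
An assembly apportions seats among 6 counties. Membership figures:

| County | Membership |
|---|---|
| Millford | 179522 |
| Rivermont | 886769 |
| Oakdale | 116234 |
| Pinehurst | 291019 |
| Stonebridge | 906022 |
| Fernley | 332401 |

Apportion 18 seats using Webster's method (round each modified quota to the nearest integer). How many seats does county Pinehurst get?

Standard divisor 2711967/18 ≈ 150664.833; standard quotas: Millford 1.192, Rivermont 5.886, Oakdale 0.771, Pinehurst 1.932, Stonebridge 6.013, Fernley 2.206.
Rounding to the nearest integer gives Millford 1, Rivermont 6, Oakdale 1, Pinehurst 2, Stonebridge 6, Fernley 2 — total 18, matching the house size, so no adjustment is needed.
Pinehurst receives 2.

2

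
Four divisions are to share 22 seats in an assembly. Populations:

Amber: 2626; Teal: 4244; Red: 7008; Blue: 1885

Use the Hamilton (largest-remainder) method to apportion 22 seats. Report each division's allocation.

Amber 4; Teal 6; Red 10; Blue 2

Total 15763; standard divisor 15763/22 ≈ 716.5.
Standard quotas: Amber 3.6650, Teal 5.9232, Red 9.7809, Blue 2.6308.
Lower quotas: Amber 3, Teal 5, Red 9, Blue 2 (sum 19, leaving 3 seats).
Remainders in descending order: Teal 0.9232, Red 0.7809, Amber 0.6650, Blue 0.6308.
Largest remainders: Teal, Red, Amber receive the extra seats.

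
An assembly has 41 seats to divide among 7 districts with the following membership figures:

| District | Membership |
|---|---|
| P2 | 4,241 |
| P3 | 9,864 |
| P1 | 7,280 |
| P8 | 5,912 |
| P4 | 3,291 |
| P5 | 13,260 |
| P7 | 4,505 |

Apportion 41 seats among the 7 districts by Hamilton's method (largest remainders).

P2 4, P3 8, P1 6, P8 5, P4 3, P5 11, P7 4

The standard divisor is 48353/41 ≈ 1179.341.
Standard quotas: P2 3.5961, P3 8.3640, P1 6.1729, P8 5.0130, P4 2.7905, P5 11.2436, P7 3.8199.
Lower quotas: P2 3, P3 8, P1 6, P8 5, P4 2, P5 11, P7 3 (sum 38, leaving 3 seats).
Remainders in descending order: P7 0.8199, P4 0.7905, P2 0.5961, P3 0.3640, P5 0.2436, P1 0.1729, P8 0.0130.
The surplus seats go to P7, P4, P2.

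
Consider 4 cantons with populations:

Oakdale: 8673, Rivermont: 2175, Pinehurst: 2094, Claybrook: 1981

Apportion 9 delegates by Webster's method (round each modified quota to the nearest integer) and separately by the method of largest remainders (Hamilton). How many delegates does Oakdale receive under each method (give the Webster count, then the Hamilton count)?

Webster: Oakdale 6, Rivermont 1, Pinehurst 1, Claybrook 1.
Hamilton: Oakdale 5, Rivermont 2, Pinehurst 1, Claybrook 1.
Oakdale gets 6 under Webster and 5 under Hamilton.

6 and 5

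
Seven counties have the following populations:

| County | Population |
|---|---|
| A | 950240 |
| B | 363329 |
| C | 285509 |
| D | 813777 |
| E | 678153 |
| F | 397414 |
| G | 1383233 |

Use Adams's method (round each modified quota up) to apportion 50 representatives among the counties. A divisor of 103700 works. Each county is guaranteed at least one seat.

A: 10, B: 4, C: 3, D: 8, E: 7, F: 4, G: 14

With modified divisor 103700: modified quotas A 9.163, B 3.504, C 2.753, D 7.847, E 6.540, F 3.832, G 13.339.
Rounding up: A 10, B 4, C 3, D 8, E 7, F 4, G 14 (total 50).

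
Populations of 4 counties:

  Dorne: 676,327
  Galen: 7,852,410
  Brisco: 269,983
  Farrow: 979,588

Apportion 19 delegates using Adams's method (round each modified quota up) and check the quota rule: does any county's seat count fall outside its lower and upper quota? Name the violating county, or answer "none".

Standard quotas: Dorne 1.314, Galen 15.258, Brisco 0.525, Farrow 1.903.
Adams allocation: Dorne 2, Galen 14, Brisco 1, Farrow 2.
Galen has quota 15.258 (lower 15, upper 16) but receives 14 — outside the quota interval.

Galen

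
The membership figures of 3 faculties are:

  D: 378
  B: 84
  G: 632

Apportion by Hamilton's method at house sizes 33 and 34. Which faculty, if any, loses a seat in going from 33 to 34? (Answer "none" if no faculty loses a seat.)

B

At 33 seats: D 11, B 3, G 19.
At 34 seats: D 12, B 2, G 20.
B drops from 3 to 2.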